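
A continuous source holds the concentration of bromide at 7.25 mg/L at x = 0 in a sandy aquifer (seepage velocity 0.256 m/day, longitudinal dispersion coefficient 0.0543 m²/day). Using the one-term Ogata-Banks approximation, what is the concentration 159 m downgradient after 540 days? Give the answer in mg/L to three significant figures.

0.0243 mg/L

For a continuous step input, C/C₀ ≈ ½·erfc((x−vt)/(2√(Dt))).
vt = 0.256 × 540 = 138.24 m and 2√(Dt) = 2√(0.0543 × 540) = 10.83 m.
Argument (x−vt)/(2√(Dt)) = (159 − 138.24)/10.83 = 1.917; ½·erfc(1.917) = 0.003354.
C = 7.25 × 0.003354 = 0.0243 mg/L.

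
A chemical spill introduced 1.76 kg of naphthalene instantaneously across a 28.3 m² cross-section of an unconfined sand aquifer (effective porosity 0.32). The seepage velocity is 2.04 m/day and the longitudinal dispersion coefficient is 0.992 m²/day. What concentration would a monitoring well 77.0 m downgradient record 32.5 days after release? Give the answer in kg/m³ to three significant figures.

0.00397 kg/m³

For an instantaneous plane source, C(x,t) = M/(n_e·A·√(4πDt)) · exp(−(x−vt)²/(4Dt)), with n_e·A the pore (flow) area.
Plume center vt = 2.04 × 32.5 = 66.3 m, so the well at 77.0 m is 10.7 m downgradient of the peak.
√(4πDt) = 20.13 m, giving peak height M/(n_e·A·√(4πDt)) = 1.76/(0.32 × 28.3 × 20.13) = 0.009655 kg/m³.
(x−vt)²/(4Dt) = (10.7)²/(4 × 0.992 × 32.5) = 0.8878; exp(−0.8878) = 0.4116.
C = 0.009655 × 0.4116 = 0.00397 kg/m³.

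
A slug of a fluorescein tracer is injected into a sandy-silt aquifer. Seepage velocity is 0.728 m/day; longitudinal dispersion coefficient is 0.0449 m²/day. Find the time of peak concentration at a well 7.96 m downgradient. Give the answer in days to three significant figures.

10.8 days

For the 1D instantaneous-source solution, setting ∂C/∂t = 0 at fixed x gives v²t² + 2Dt − x² = 0, so t = (√(D² + v²x²) − D)/v².
√(D² + v²x²) = √(0.0449² + 0.728² × 7.96²) = 5.795; v² = 0.529984.
t = (5.795 − 0.0449)/0.529984 = 10.8 days (vs. the pure-advection estimate x/v = 10.9 d).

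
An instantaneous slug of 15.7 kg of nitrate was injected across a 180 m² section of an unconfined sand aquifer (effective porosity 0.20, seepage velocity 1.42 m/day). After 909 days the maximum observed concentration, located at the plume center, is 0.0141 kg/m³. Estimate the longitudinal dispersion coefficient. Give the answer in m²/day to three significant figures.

0.0837 m²/day

At the plume center C_max = M/(n_e·A·√(4πDt)), so D = M²/(4πt·(n_e·A·C_max)²).
n_e·A·C_max = 0.20 × 180 × 0.0141 = 0.5076 kg/m.
D = 15.7²/(4π × 909 × 0.5076²) = 0.0837 m²/day.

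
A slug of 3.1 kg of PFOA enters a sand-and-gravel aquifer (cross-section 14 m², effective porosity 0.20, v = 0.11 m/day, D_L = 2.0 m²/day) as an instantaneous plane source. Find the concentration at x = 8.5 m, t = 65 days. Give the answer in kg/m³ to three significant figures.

For an instantaneous plane source, C(x,t) = M/(n_e·A·√(4πDt)) · exp(−(x−vt)²/(4Dt)), with n_e·A the pore (flow) area.
Plume center vt = 0.11 × 65 = 7.15 m, so the well at 8.5 m is 1.35 m downgradient of the peak.
√(4πDt) = 40.42 m, giving peak height M/(n_e·A·√(4πDt)) = 3.1/(0.20 × 14 × 40.42) = 0.02739 kg/m³.
(x−vt)²/(4Dt) = (1.35)²/(4 × 2.0 × 65) = 0.003505; exp(−0.003505) = 0.9965.
C = 0.02739 × 0.9965 = 0.0273 kg/m³.

0.0273 kg/m³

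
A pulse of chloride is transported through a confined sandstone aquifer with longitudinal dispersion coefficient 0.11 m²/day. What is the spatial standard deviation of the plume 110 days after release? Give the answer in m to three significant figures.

4.92 m

Dispersive spreading gives a Gaussian with σ² = 2Dt; advection only shifts the center.
σ = √(2 × 0.11 × 110) = 4.92 m.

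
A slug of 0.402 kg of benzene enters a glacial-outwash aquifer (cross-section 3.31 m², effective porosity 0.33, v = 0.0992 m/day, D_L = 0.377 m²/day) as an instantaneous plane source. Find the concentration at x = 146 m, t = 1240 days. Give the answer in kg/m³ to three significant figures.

For an instantaneous plane source, C(x,t) = M/(n_e·A·√(4πDt)) · exp(−(x−vt)²/(4Dt)), with n_e·A the pore (flow) area.
Plume center vt = 0.0992 × 1240 = 123.008 m, so the well at 146 m is 22.992 m downgradient of the peak.
√(4πDt) = 76.65 m, giving peak height M/(n_e·A·√(4πDt)) = 0.402/(0.33 × 3.31 × 76.65) = 0.004801 kg/m³.
(x−vt)²/(4Dt) = (22.992)²/(4 × 0.377 × 1240) = 0.2827; exp(−0.2827) = 0.7537.
C = 0.004801 × 0.7537 = 0.00362 kg/m³.

0.00362 kg/m³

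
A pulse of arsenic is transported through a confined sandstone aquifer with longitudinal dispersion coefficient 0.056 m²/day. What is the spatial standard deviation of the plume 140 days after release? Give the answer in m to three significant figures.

Dispersive spreading gives a Gaussian with σ² = 2Dt; advection only shifts the center.
σ = √(2 × 0.056 × 140) = 3.96 m.

3.96 m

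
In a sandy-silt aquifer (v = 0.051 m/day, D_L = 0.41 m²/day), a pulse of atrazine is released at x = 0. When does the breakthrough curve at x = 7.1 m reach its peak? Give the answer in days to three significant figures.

52.7 days

For the 1D instantaneous-source solution, setting ∂C/∂t = 0 at fixed x gives v²t² + 2Dt − x² = 0, so t = (√(D² + v²x²) − D)/v².
√(D² + v²x²) = √(0.41² + 0.051² × 7.1²) = 0.5470; v² = 0.002601.
t = (0.5470 − 0.41)/0.002601 = 52.7 days (vs. the pure-advection estimate x/v = 139 d).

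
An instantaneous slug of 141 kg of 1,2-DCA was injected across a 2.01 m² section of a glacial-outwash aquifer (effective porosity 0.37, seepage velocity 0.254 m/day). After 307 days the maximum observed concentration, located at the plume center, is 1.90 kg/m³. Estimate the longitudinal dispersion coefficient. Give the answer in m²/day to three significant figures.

At the plume center C_max = M/(n_e·A·√(4πDt)), so D = M²/(4πt·(n_e·A·C_max)²).
n_e·A·C_max = 0.37 × 2.01 × 1.90 = 1.413 kg/m.
D = 141²/(4π × 307 × 1.413²) = 2.58 m²/day.

2.58 m²/day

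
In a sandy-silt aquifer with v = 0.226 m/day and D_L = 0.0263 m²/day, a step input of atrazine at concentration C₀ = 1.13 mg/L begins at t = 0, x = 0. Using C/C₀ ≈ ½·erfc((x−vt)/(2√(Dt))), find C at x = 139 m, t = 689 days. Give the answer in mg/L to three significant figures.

1.13 mg/L

For a continuous step input, C/C₀ ≈ ½·erfc((x−vt)/(2√(Dt))).
vt = 0.226 × 689 = 155.714 m and 2√(Dt) = 2√(0.0263 × 689) = 8.514 m.
Argument (x−vt)/(2√(Dt)) = (139 − 155.714)/8.514 = -1.963; ½·erfc(-1.963) = 0.9972.
C = 1.13 × 0.9972 = 1.13 mg/L.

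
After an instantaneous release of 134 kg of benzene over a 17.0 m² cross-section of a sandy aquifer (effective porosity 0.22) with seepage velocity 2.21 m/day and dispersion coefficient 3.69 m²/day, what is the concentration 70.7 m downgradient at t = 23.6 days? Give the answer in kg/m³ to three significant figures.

0.404 kg/m³

For an instantaneous plane source, C(x,t) = M/(n_e·A·√(4πDt)) · exp(−(x−vt)²/(4Dt)), with n_e·A the pore (flow) area.
Plume center vt = 2.21 × 23.6 = 52.156 m, so the well at 70.7 m is 18.544 m downgradient of the peak.
√(4πDt) = 33.08 m, giving peak height M/(n_e·A·√(4πDt)) = 134/(0.22 × 17.0 × 33.08) = 1.083 kg/m³.
(x−vt)²/(4Dt) = (18.544)²/(4 × 3.69 × 23.6) = 0.9872; exp(−0.9872) = 0.3726.
C = 1.083 × 0.3726 = 0.404 kg/m³.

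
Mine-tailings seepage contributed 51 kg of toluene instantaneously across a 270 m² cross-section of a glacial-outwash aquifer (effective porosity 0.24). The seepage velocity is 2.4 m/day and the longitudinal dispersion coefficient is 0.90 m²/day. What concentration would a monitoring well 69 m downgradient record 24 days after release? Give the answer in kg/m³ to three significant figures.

0.0106 kg/m³

For an instantaneous plane source, C(x,t) = M/(n_e·A·√(4πDt)) · exp(−(x−vt)²/(4Dt)), with n_e·A the pore (flow) area.
Plume center vt = 2.4 × 24 = 57.6 m, so the well at 69 m is 11.4 m downgradient of the peak.
√(4πDt) = 16.48 m, giving peak height M/(n_e·A·√(4πDt)) = 51/(0.24 × 270 × 16.48) = 0.04776 kg/m³.
(x−vt)²/(4Dt) = (11.4)²/(4 × 0.90 × 24) = 1.504; exp(−1.504) = 0.2222.
C = 0.04776 × 0.2222 = 0.0106 kg/m³.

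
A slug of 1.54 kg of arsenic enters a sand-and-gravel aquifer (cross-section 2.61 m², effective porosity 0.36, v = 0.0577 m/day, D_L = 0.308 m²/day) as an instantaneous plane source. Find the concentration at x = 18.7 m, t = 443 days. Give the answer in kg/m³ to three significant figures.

0.0363 kg/m³

For an instantaneous plane source, C(x,t) = M/(n_e·A·√(4πDt)) · exp(−(x−vt)²/(4Dt)), with n_e·A the pore (flow) area.
Plume center vt = 0.0577 × 443 = 25.5611 m, so the well at 18.7 m is 6.8611 m upgradient of the peak.
√(4πDt) = 41.41 m, giving peak height M/(n_e·A·√(4πDt)) = 1.54/(0.36 × 2.61 × 41.41) = 0.03958 kg/m³.
(x−vt)²/(4Dt) = (-6.8611)²/(4 × 0.308 × 443) = 0.08625; exp(−0.08625) = 0.9174.
C = 0.03958 × 0.9174 = 0.0363 kg/m³.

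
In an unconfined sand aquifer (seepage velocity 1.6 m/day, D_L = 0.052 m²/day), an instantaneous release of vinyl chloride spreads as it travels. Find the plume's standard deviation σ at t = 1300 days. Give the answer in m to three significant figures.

Dispersive spreading gives a Gaussian with σ² = 2Dt; advection only shifts the center.
σ = √(2 × 0.052 × 1300) = 11.6 m.

11.6 m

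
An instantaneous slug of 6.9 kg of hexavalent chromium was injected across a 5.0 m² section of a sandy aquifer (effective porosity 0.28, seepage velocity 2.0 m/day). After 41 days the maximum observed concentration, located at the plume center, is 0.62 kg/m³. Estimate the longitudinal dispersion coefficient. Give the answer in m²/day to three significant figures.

0.123 m²/day

At the plume center C_max = M/(n_e·A·√(4πDt)), so D = M²/(4πt·(n_e·A·C_max)²).
n_e·A·C_max = 0.28 × 5.0 × 0.62 = 0.8680 kg/m.
D = 6.9²/(4π × 41 × 0.8680²) = 0.123 m²/day.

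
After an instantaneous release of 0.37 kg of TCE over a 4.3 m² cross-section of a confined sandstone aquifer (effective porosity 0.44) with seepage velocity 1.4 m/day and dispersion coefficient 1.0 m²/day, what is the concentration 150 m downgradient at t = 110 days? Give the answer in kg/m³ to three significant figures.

For an instantaneous plane source, C(x,t) = M/(n_e·A·√(4πDt)) · exp(−(x−vt)²/(4Dt)), with n_e·A the pore (flow) area.
Plume center vt = 1.4 × 110 = 154 m, so the well at 150 m is 4 m upgradient of the peak.
√(4πDt) = 37.18 m, giving peak height M/(n_e·A·√(4πDt)) = 0.37/(0.44 × 4.3 × 37.18) = 0.005260 kg/m³.
(x−vt)²/(4Dt) = (-4)²/(4 × 1.0 × 110) = 0.03636; exp(−0.03636) = 0.9643.
C = 0.005260 × 0.9643 = 0.00507 kg/m³.

0.00507 kg/m³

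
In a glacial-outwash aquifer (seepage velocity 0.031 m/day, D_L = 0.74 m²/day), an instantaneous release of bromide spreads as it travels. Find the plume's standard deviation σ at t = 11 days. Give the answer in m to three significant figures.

Dispersive spreading gives a Gaussian with σ² = 2Dt; advection only shifts the center.
σ = √(2 × 0.74 × 11) = 4.03 m.

4.03 m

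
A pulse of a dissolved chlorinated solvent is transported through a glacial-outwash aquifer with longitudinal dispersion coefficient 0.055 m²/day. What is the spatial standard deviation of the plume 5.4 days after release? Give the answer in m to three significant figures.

Dispersive spreading gives a Gaussian with σ² = 2Dt; advection only shifts the center.
σ = √(2 × 0.055 × 5.4) = 0.771 m.

0.771 m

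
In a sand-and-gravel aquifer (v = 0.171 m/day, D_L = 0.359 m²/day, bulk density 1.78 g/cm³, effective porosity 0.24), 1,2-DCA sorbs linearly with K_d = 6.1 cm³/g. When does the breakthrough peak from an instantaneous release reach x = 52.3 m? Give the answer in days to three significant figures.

13600 days

Retardation factor R = 1 + ρ_b·K_d/n = 1 + 1.78 × 6.1/0.24 = 46.24.
Sorption retards both mechanisms: v_R = v/R = 0.003698 m/day, D_R = D/R = 0.007764 m²/day.
Peak time from v_R²t² + 2D_R t − x² = 0: t = (√(D_R² + v_R²x²) − D_R)/v_R².
√(D_R² + v_R²x²) = √(0.007764² + 0.003698² × 52.3²) = 0.1936; v_R² = 1.368e-05.
t = (0.1936 − 0.007764)/1.368e-05 = 13600 days.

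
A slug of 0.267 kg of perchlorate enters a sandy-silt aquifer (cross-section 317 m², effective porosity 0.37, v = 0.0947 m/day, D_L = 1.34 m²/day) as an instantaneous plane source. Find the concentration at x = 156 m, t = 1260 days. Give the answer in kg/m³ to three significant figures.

For an instantaneous plane source, C(x,t) = M/(n_e·A·√(4πDt)) · exp(−(x−vt)²/(4Dt)), with n_e·A the pore (flow) area.
Plume center vt = 0.0947 × 1260 = 119.322 m, so the well at 156 m is 36.678 m downgradient of the peak.
√(4πDt) = 145.7 m, giving peak height M/(n_e·A·√(4πDt)) = 0.267/(0.37 × 317 × 145.7) = 1.562e-05 kg/m³.
(x−vt)²/(4Dt) = (36.678)²/(4 × 1.34 × 1260) = 0.1992; exp(−0.1992) = 0.8194.
C = 1.562e-05 × 0.8194 = 1.28e-05 kg/m³.

1.28e-05 kg/m³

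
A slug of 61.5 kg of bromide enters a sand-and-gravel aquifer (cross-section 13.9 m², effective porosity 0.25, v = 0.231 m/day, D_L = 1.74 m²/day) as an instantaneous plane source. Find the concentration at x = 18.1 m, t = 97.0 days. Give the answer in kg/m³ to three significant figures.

For an instantaneous plane source, C(x,t) = M/(n_e·A·√(4πDt)) · exp(−(x−vt)²/(4Dt)), with n_e·A the pore (flow) area.
Plume center vt = 0.231 × 97.0 = 22.407 m, so the well at 18.1 m is 4.307 m upgradient of the peak.
√(4πDt) = 46.05 m, giving peak height M/(n_e·A·√(4πDt)) = 61.5/(0.25 × 13.9 × 46.05) = 0.3843 kg/m³.
(x−vt)²/(4Dt) = (-4.307)²/(4 × 1.74 × 97.0) = 0.02748; exp(−0.02748) = 0.9729.
C = 0.3843 × 0.9729 = 0.374 kg/m³.

0.374 kg/m³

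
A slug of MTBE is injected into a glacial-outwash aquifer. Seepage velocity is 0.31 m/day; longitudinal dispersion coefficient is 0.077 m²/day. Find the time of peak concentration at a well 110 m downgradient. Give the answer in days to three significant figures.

For the 1D instantaneous-source solution, setting ∂C/∂t = 0 at fixed x gives v²t² + 2Dt − x² = 0, so t = (√(D² + v²x²) − D)/v².
√(D² + v²x²) = √(0.077² + 0.31² × 110²) = 34.10; v² = 0.0961.
t = (34.10 − 0.077)/0.0961 = 354 days (vs. the pure-advection estimate x/v = 355 d).

354 days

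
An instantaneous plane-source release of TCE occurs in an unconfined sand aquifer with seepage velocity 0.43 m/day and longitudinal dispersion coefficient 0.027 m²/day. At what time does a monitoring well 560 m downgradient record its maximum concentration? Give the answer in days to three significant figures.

1300 days

For the 1D instantaneous-source solution, setting ∂C/∂t = 0 at fixed x gives v²t² + 2Dt − x² = 0, so t = (√(D² + v²x²) − D)/v².
√(D² + v²x²) = √(0.027² + 0.43² × 560²) = 240.8; v² = 0.1849.
t = (240.8 − 0.027)/0.1849 = 1300 days (vs. the pure-advection estimate x/v = 1300 d).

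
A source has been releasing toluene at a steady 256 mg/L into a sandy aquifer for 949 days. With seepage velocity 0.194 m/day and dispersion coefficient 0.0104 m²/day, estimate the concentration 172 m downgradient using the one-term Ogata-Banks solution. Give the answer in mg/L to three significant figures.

For a continuous step input, C/C₀ ≈ ½·erfc((x−vt)/(2√(Dt))).
vt = 0.194 × 949 = 184.106 m and 2√(Dt) = 2√(0.0104 × 949) = 6.283 m.
Argument (x−vt)/(2√(Dt)) = (172 − 184.106)/6.283 = -1.927; ½·erfc(-1.927) = 0.9968.
C = 256 × 0.9968 = 255 mg/L.

255 mg/L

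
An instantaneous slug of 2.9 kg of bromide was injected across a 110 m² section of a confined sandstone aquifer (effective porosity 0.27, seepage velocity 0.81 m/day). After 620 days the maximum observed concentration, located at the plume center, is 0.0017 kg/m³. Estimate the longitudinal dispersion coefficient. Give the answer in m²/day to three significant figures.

0.423 m²/day

At the plume center C_max = M/(n_e·A·√(4πDt)), so D = M²/(4πt·(n_e·A·C_max)²).
n_e·A·C_max = 0.27 × 110 × 0.0017 = 0.05049 kg/m.
D = 2.9²/(4π × 620 × 0.05049²) = 0.423 m²/day.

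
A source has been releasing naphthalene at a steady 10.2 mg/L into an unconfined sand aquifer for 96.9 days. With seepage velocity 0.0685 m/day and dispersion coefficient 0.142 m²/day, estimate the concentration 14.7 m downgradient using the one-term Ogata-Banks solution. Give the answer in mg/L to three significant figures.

For a continuous step input, C/C₀ ≈ ½·erfc((x−vt)/(2√(Dt))).
vt = 0.0685 × 96.9 = 6.63765 m and 2√(Dt) = 2√(0.142 × 96.9) = 7.419 m.
Argument (x−vt)/(2√(Dt)) = (14.7 − 6.63765)/7.419 = 1.087; ½·erfc(1.087) = 0.06212.
C = 10.2 × 0.06212 = 0.634 mg/L.

0.634 mg/L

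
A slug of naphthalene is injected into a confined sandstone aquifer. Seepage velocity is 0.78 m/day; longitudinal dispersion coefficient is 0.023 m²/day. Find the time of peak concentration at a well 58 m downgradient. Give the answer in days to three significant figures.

For the 1D instantaneous-source solution, setting ∂C/∂t = 0 at fixed x gives v²t² + 2Dt − x² = 0, so t = (√(D² + v²x²) − D)/v².
√(D² + v²x²) = √(0.023² + 0.78² × 58²) = 45.24; v² = 0.6084.
t = (45.24 − 0.023)/0.6084 = 74.3 days (vs. the pure-advection estimate x/v = 74.4 d).

74.3 days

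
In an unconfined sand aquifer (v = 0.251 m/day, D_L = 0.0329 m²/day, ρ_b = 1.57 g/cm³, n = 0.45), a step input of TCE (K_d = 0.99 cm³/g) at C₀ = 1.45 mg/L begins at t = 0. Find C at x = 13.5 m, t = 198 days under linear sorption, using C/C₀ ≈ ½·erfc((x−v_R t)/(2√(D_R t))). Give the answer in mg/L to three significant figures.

Retardation factor R = 1 + ρ_b·K_d/n = 1 + 1.57 × 0.99/0.45 = 4.454.
Sorption retards both mechanisms: v_R = v/R = 0.05635 m/day, D_R = D/R = 0.007387 m²/day.
v_R·t = 0.05635 × 198 = 11.1573 m; 2√(D_R t) = 2.419 m; argument = (13.5 − 11.1573)/2.419 = 0.9685.
C = C₀ × ½·erfc(0.9685) = 1.45 × 0.08540 = 0.124 mg/L.

0.124 mg/L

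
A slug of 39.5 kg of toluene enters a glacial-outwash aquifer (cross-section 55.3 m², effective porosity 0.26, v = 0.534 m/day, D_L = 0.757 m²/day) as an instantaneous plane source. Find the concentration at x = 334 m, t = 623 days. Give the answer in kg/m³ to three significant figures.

0.0357 kg/m³

For an instantaneous plane source, C(x,t) = M/(n_e·A·√(4πDt)) · exp(−(x−vt)²/(4Dt)), with n_e·A the pore (flow) area.
Plume center vt = 0.534 × 623 = 332.682 m, so the well at 334 m is 1.318 m downgradient of the peak.
√(4πDt) = 76.98 m, giving peak height M/(n_e·A·√(4πDt)) = 39.5/(0.26 × 55.3 × 76.98) = 0.03569 kg/m³.
(x−vt)²/(4Dt) = (1.318)²/(4 × 0.757 × 623) = 0.0009208; exp(−0.0009208) = 0.9991.
C = 0.03569 × 0.9991 = 0.0357 kg/m³.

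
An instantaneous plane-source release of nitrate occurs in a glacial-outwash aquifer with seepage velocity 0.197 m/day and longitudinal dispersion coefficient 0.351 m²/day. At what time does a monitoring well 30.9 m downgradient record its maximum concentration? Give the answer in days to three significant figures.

148 days

For the 1D instantaneous-source solution, setting ∂C/∂t = 0 at fixed x gives v²t² + 2Dt − x² = 0, so t = (√(D² + v²x²) − D)/v².
√(D² + v²x²) = √(0.351² + 0.197² × 30.9²) = 6.097; v² = 0.038809.
t = (6.097 − 0.351)/0.038809 = 148 days (vs. the pure-advection estimate x/v = 157 d).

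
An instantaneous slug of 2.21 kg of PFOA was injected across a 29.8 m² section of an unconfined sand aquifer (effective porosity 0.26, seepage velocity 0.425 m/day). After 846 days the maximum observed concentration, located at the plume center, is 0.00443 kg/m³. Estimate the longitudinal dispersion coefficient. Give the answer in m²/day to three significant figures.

At the plume center C_max = M/(n_e·A·√(4πDt)), so D = M²/(4πt·(n_e·A·C_max)²).
n_e·A·C_max = 0.26 × 29.8 × 0.00443 = 0.03432 kg/m.
D = 2.21²/(4π × 846 × 0.03432²) = 0.390 m²/day.

0.390 m²/day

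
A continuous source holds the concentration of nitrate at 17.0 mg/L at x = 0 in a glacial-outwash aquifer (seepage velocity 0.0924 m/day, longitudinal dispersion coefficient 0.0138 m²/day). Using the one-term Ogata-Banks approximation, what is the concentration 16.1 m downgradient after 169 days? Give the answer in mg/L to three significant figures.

For a continuous step input, C/C₀ ≈ ½·erfc((x−vt)/(2√(Dt))).
vt = 0.0924 × 169 = 15.6156 m and 2√(Dt) = 2√(0.0138 × 169) = 3.054 m.
Argument (x−vt)/(2√(Dt)) = (16.1 − 15.6156)/3.054 = 0.1586; ½·erfc(0.1586) = 0.4113.
C = 17.0 × 0.4113 = 6.99 mg/L.

6.99 mg/L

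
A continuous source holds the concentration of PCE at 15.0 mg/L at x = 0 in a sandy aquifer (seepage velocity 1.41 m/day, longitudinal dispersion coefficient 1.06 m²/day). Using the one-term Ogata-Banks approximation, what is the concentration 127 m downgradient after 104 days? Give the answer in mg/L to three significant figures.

For a continuous step input, C/C₀ ≈ ½·erfc((x−vt)/(2√(Dt))).
vt = 1.41 × 104 = 146.64 m and 2√(Dt) = 2√(1.06 × 104) = 21.00 m.
Argument (x−vt)/(2√(Dt)) = (127 − 146.64)/21.00 = -0.9352; ½·erfc(-0.9352) = 0.9070.
C = 15.0 × 0.9070 = 13.6 mg/L.

13.6 mg/L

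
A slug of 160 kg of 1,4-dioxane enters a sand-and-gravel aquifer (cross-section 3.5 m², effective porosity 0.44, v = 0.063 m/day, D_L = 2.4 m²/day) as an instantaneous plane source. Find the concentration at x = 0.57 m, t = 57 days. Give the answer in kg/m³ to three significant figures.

2.46 kg/m³

For an instantaneous plane source, C(x,t) = M/(n_e·A·√(4πDt)) · exp(−(x−vt)²/(4Dt)), with n_e·A the pore (flow) area.
Plume center vt = 0.063 × 57 = 3.591 m, so the well at 0.57 m is 3.021 m upgradient of the peak.
√(4πDt) = 41.46 m, giving peak height M/(n_e·A·√(4πDt)) = 160/(0.44 × 3.5 × 41.46) = 2.506 kg/m³.
(x−vt)²/(4Dt) = (-3.021)²/(4 × 2.4 × 57) = 0.01668; exp(−0.01668) = 0.9835.
C = 2.506 × 0.9835 = 2.46 kg/m³.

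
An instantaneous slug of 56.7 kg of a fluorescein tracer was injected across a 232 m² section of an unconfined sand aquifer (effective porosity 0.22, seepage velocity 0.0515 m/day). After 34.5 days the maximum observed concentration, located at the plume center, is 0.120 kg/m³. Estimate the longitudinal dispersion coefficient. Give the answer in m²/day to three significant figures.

0.198 m²/day

At the plume center C_max = M/(n_e·A·√(4πDt)), so D = M²/(4πt·(n_e·A·C_max)²).
n_e·A·C_max = 0.22 × 232 × 0.120 = 6.125 kg/m.
D = 56.7²/(4π × 34.5 × 6.125²) = 0.198 m²/day.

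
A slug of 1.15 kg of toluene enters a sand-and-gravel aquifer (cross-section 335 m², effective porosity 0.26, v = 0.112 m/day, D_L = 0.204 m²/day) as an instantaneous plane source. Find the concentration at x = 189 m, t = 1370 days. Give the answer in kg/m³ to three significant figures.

For an instantaneous plane source, C(x,t) = M/(n_e·A·√(4πDt)) · exp(−(x−vt)²/(4Dt)), with n_e·A the pore (flow) area.
Plume center vt = 0.112 × 1370 = 153.44 m, so the well at 189 m is 35.56 m downgradient of the peak.
√(4πDt) = 59.26 m, giving peak height M/(n_e·A·√(4πDt)) = 1.15/(0.26 × 335 × 59.26) = 0.0002228 kg/m³.
(x−vt)²/(4Dt) = (35.56)²/(4 × 0.204 × 1370) = 1.131; exp(−1.131) = 0.3227.
C = 0.0002228 × 0.3227 = 7.19e-05 kg/m³.

7.19e-05 kg/m³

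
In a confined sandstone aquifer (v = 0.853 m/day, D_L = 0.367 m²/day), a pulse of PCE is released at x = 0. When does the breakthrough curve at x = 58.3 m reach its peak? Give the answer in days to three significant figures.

For the 1D instantaneous-source solution, setting ∂C/∂t = 0 at fixed x gives v²t² + 2Dt − x² = 0, so t = (√(D² + v²x²) − D)/v².
√(D² + v²x²) = √(0.367² + 0.853² × 58.3²) = 49.73; v² = 0.727609.
t = (49.73 − 0.367)/0.727609 = 67.8 days (vs. the pure-advection estimate x/v = 68.3 d).

67.8 days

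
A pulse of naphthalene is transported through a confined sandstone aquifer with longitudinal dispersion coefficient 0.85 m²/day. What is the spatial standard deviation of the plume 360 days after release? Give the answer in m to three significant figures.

Dispersive spreading gives a Gaussian with σ² = 2Dt; advection only shifts the center.
σ = √(2 × 0.85 × 360) = 24.7 m.

24.7 m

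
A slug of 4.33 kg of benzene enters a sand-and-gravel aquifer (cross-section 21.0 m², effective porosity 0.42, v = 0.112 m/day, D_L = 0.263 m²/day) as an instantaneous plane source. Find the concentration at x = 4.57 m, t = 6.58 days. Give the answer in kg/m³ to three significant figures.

For an instantaneous plane source, C(x,t) = M/(n_e·A·√(4πDt)) · exp(−(x−vt)²/(4Dt)), with n_e·A the pore (flow) area.
Plume center vt = 0.112 × 6.58 = 0.73696 m, so the well at 4.57 m is 3.83304 m downgradient of the peak.
√(4πDt) = 4.663 m, giving peak height M/(n_e·A·√(4πDt)) = 4.33/(0.42 × 21.0 × 4.663) = 0.1053 kg/m³.
(x−vt)²/(4Dt) = (3.83304)²/(4 × 0.263 × 6.58) = 2.122; exp(−2.122) = 0.1198.
C = 0.1053 × 0.1198 = 0.0126 kg/m³.

0.0126 kg/m³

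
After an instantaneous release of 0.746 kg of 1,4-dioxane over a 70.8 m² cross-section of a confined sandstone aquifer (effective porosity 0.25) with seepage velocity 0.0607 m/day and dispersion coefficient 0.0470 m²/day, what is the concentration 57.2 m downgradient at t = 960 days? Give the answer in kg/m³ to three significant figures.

For an instantaneous plane source, C(x,t) = M/(n_e·A·√(4πDt)) · exp(−(x−vt)²/(4Dt)), with n_e·A the pore (flow) area.
Plume center vt = 0.0607 × 960 = 58.272 m, so the well at 57.2 m is 1.072 m upgradient of the peak.
√(4πDt) = 23.81 m, giving peak height M/(n_e·A·√(4πDt)) = 0.746/(0.25 × 70.8 × 23.81) = 0.001770 kg/m³.
(x−vt)²/(4Dt) = (-1.072)²/(4 × 0.0470 × 960) = 0.006367; exp(−0.006367) = 0.9937.
C = 0.001770 × 0.9937 = 0.00176 kg/m³.

0.00176 kg/m³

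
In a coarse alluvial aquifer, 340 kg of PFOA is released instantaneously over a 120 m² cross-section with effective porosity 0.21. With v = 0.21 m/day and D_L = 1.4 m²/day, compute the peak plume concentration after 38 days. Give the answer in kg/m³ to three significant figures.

0.522 kg/m³

The peak of an instantaneous 1D plume sits at x = vt; there the Gaussian factor is 1 and C_max = M/(n_e·A·√(4πDt)), where n_e·A is the pore area the mass is dissolved in.
√(4πDt) = √(4π × 1.4 × 38) = 25.86 m, so C_max = 340/(0.21 × 120 × 25.86) = 0.522 kg/m³.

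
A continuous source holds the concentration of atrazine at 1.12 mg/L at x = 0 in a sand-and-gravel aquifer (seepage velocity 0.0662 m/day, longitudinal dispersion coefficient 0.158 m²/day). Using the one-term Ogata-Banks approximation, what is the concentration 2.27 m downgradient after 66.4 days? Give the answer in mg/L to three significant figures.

For a continuous step input, C/C₀ ≈ ½·erfc((x−vt)/(2√(Dt))).
vt = 0.0662 × 66.4 = 4.39568 m and 2√(Dt) = 2√(0.158 × 66.4) = 6.478 m.
Argument (x−vt)/(2√(Dt)) = (2.27 − 4.39568)/6.478 = -0.3281; ½·erfc(-0.3281) = 0.6787.
C = 1.12 × 0.6787 = 0.760 mg/L.

0.760 mg/L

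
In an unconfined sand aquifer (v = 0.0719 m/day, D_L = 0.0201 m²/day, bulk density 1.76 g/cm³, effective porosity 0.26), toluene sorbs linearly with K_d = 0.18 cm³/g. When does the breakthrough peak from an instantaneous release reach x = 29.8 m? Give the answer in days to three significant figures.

911 days

Retardation factor R = 1 + ρ_b·K_d/n = 1 + 1.76 × 0.18/0.26 = 2.218.
Sorption retards both mechanisms: v_R = v/R = 0.03242 m/day, D_R = D/R = 0.009062 m²/day.
Peak time from v_R²t² + 2D_R t − x² = 0: t = (√(D_R² + v_R²x²) − D_R)/v_R².
√(D_R² + v_R²x²) = √(0.009062² + 0.03242² × 29.8²) = 0.9662; v_R² = 0.001051.
t = (0.9662 − 0.009062)/0.001051 = 911 days.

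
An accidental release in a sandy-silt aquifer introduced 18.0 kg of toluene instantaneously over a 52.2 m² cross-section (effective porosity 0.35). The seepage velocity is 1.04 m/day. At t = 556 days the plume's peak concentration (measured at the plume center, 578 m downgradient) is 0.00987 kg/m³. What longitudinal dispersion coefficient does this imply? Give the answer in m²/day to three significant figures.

1.43 m²/day

At the plume center C_max = M/(n_e·A·√(4πDt)), so D = M²/(4πt·(n_e·A·C_max)²).
n_e·A·C_max = 0.35 × 52.2 × 0.00987 = 0.1803 kg/m.
D = 18.0²/(4π × 556 × 0.1803²) = 1.43 m²/day.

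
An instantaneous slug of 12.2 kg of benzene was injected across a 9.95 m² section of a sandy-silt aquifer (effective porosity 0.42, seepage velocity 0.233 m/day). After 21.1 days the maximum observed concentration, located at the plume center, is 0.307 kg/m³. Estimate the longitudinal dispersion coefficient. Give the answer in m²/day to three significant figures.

At the plume center C_max = M/(n_e·A·√(4πDt)), so D = M²/(4πt·(n_e·A·C_max)²).
n_e·A·C_max = 0.42 × 9.95 × 0.307 = 1.283 kg/m.
D = 12.2²/(4π × 21.1 × 1.283²) = 0.341 m²/day.

0.341 m²/day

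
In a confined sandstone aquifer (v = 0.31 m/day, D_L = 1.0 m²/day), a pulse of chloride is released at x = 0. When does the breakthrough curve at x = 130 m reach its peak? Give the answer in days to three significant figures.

For the 1D instantaneous-source solution, setting ∂C/∂t = 0 at fixed x gives v²t² + 2Dt − x² = 0, so t = (√(D² + v²x²) − D)/v².
√(D² + v²x²) = √(1.0² + 0.31² × 130²) = 40.31; v² = 0.0961.
t = (40.31 − 1.0)/0.0961 = 409 days (vs. the pure-advection estimate x/v = 419 d).

409 days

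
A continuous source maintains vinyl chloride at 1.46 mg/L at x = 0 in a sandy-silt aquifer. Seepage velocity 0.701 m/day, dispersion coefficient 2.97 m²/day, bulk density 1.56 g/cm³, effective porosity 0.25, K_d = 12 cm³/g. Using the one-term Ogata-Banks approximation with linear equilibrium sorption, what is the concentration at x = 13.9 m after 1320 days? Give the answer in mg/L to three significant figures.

0.633 mg/L

Retardation factor R = 1 + ρ_b·K_d/n = 1 + 1.56 × 12/0.25 = 75.88.
Sorption retards both mechanisms: v_R = v/R = 0.009238 m/day, D_R = D/R = 0.03914 m²/day.
v_R·t = 0.009238 × 1320 = 12.19416 m; 2√(D_R t) = 14.38 m; argument = (13.9 − 12.19416)/14.38 = 0.1186.
C = C₀ × ½·erfc(0.1186) = 1.46 × 0.4334 = 0.633 mg/L.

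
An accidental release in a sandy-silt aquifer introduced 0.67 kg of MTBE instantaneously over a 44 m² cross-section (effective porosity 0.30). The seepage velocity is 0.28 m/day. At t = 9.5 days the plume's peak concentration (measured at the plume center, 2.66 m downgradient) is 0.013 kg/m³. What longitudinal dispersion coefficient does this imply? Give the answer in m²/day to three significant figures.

0.128 m²/day

At the plume center C_max = M/(n_e·A·√(4πDt)), so D = M²/(4πt·(n_e·A·C_max)²).
n_e·A·C_max = 0.30 × 44 × 0.013 = 0.1716 kg/m.
D = 0.67²/(4π × 9.5 × 0.1716²) = 0.128 m²/day.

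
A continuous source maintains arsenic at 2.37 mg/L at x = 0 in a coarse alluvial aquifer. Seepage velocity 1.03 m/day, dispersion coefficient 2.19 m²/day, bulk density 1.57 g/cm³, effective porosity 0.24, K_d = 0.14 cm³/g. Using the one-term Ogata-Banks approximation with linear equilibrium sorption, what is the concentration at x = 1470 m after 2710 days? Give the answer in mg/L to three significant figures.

1.03 mg/L

Retardation factor R = 1 + ρ_b·K_d/n = 1 + 1.57 × 0.14/0.24 = 1.916.
Sorption retards both mechanisms: v_R = v/R = 0.5376 m/day, D_R = D/R = 1.143 m²/day.
v_R·t = 0.5376 × 2710 = 1456.896 m; 2√(D_R t) = 111.3 m; argument = (1470 − 1456.896)/111.3 = 0.1177.
C = C₀ × ½·erfc(0.1177) = 2.37 × 0.4339 = 1.03 mg/L.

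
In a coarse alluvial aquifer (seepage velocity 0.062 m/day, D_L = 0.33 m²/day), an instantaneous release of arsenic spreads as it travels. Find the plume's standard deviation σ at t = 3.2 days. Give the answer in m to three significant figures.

1.45 m

Dispersive spreading gives a Gaussian with σ² = 2Dt; advection only shifts the center.
σ = √(2 × 0.33 × 3.2) = 1.45 m.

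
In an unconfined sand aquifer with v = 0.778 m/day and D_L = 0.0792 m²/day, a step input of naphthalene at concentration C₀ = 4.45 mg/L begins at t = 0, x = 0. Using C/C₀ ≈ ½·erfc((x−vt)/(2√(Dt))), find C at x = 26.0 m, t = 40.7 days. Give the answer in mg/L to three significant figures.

For a continuous step input, C/C₀ ≈ ½·erfc((x−vt)/(2√(Dt))).
vt = 0.778 × 40.7 = 31.6646 m and 2√(Dt) = 2√(0.0792 × 40.7) = 3.591 m.
Argument (x−vt)/(2√(Dt)) = (26.0 − 31.6646)/3.591 = -1.577; ½·erfc(-1.577) = 0.9871.
C = 4.45 × 0.9871 = 4.39 mg/L.

4.39 mg/L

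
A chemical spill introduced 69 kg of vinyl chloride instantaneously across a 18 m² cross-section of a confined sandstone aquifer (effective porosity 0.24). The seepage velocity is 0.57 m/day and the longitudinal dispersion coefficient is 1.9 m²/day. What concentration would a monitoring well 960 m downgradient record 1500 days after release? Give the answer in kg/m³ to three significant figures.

0.0321 kg/m³

For an instantaneous plane source, C(x,t) = M/(n_e·A·√(4πDt)) · exp(−(x−vt)²/(4Dt)), with n_e·A the pore (flow) area.
Plume center vt = 0.57 × 1500 = 855 m, so the well at 960 m is 105 m downgradient of the peak.
√(4πDt) = 189.2 m, giving peak height M/(n_e·A·√(4πDt)) = 69/(0.24 × 18 × 189.2) = 0.08442 kg/m³.
(x−vt)²/(4Dt) = (105)²/(4 × 1.9 × 1500) = 0.9671; exp(−0.9671) = 0.3802.
C = 0.08442 × 0.3802 = 0.0321 kg/m³.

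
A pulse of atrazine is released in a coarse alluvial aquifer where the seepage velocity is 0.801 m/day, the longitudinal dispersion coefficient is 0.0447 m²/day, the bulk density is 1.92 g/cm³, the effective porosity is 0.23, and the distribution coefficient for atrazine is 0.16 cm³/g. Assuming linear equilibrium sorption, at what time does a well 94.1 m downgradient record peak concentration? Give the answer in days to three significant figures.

Retardation factor R = 1 + ρ_b·K_d/n = 1 + 1.92 × 0.16/0.23 = 2.336.
Sorption retards both mechanisms: v_R = v/R = 0.3429 m/day, D_R = D/R = 0.01914 m²/day.
Peak time from v_R²t² + 2D_R t − x² = 0: t = (√(D_R² + v_R²x²) − D_R)/v_R².
√(D_R² + v_R²x²) = √(0.01914² + 0.3429² × 94.1²) = 32.27; v_R² = 0.1176.
t = (32.27 − 0.01914)/0.1176 = 274 days.

274 days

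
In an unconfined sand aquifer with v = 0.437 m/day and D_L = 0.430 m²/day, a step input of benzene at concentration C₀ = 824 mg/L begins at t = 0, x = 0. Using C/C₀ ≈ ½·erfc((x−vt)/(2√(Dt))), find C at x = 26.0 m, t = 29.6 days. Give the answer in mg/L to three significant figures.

For a continuous step input, C/C₀ ≈ ½·erfc((x−vt)/(2√(Dt))).
vt = 0.437 × 29.6 = 12.9352 m and 2√(Dt) = 2√(0.430 × 29.6) = 7.135 m.
Argument (x−vt)/(2√(Dt)) = (26.0 − 12.9352)/7.135 = 1.831; ½·erfc(1.831) = 0.004807.
C = 824 × 0.004807 = 3.96 mg/L.

3.96 mg/L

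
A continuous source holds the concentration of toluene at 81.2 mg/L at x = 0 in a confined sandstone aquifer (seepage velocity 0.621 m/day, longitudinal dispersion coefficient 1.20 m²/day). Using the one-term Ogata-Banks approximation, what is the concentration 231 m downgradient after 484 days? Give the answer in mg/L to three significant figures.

79.5 mg/L

For a continuous step input, C/C₀ ≈ ½·erfc((x−vt)/(2√(Dt))).
vt = 0.621 × 484 = 300.564 m and 2√(Dt) = 2√(1.20 × 484) = 48.20 m.
Argument (x−vt)/(2√(Dt)) = (231 − 300.564)/48.20 = -1.443; ½·erfc(-1.443) = 0.9794.
C = 81.2 × 0.9794 = 79.5 mg/L.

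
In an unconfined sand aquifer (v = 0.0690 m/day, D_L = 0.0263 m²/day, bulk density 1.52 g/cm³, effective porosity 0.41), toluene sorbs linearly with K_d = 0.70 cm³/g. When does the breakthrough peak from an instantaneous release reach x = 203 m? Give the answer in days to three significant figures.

10600 days

Retardation factor R = 1 + ρ_b·K_d/n = 1 + 1.52 × 0.70/0.41 = 3.595.
Sorption retards both mechanisms: v_R = v/R = 0.01919 m/day, D_R = D/R = 0.007316 m²/day.
Peak time from v_R²t² + 2D_R t − x² = 0: t = (√(D_R² + v_R²x²) − D_R)/v_R².
√(D_R² + v_R²x²) = √(0.007316² + 0.01919² × 203²) = 3.896; v_R² = 0.0003683.
t = (3.896 − 0.007316)/0.0003683 = 10600 days.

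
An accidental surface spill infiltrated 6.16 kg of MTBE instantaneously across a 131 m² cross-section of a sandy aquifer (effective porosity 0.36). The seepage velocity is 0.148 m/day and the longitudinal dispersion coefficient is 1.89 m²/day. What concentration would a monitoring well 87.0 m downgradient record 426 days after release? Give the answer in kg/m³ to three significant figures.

0.00109 kg/m³

For an instantaneous plane source, C(x,t) = M/(n_e·A·√(4πDt)) · exp(−(x−vt)²/(4Dt)), with n_e·A the pore (flow) area.
Plume center vt = 0.148 × 426 = 63.048 m, so the well at 87.0 m is 23.952 m downgradient of the peak.
√(4πDt) = 100.6 m, giving peak height M/(n_e·A·√(4πDt)) = 6.16/(0.36 × 131 × 100.6) = 0.001298 kg/m³.
(x−vt)²/(4Dt) = (23.952)²/(4 × 1.89 × 426) = 0.1781; exp(−0.1781) = 0.8369.
C = 0.001298 × 0.8369 = 0.00109 kg/m³.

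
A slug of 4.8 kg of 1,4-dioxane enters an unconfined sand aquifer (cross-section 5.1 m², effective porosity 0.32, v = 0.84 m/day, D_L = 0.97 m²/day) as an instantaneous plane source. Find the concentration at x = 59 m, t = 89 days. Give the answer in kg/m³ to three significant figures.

For an instantaneous plane source, C(x,t) = M/(n_e·A·√(4πDt)) · exp(−(x−vt)²/(4Dt)), with n_e·A the pore (flow) area.
Plume center vt = 0.84 × 89 = 74.76 m, so the well at 59 m is 15.76 m upgradient of the peak.
√(4πDt) = 32.94 m, giving peak height M/(n_e·A·√(4πDt)) = 4.8/(0.32 × 5.1 × 32.94) = 0.08929 kg/m³.
(x−vt)²/(4Dt) = (-15.76)²/(4 × 0.97 × 89) = 0.7193; exp(−0.7193) = 0.4871.
C = 0.08929 × 0.4871 = 0.0435 kg/m³.

0.0435 kg/m³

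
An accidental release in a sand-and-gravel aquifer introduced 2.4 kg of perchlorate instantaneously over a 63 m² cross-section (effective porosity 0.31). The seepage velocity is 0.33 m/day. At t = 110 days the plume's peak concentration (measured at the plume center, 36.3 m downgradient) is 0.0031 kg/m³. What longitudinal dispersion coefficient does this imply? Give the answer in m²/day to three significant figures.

1.14 m²/day

At the plume center C_max = M/(n_e·A·√(4πDt)), so D = M²/(4πt·(n_e·A·C_max)²).
n_e·A·C_max = 0.31 × 63 × 0.0031 = 0.06054 kg/m.
D = 2.4²/(4π × 110 × 0.06054²) = 1.14 m²/day.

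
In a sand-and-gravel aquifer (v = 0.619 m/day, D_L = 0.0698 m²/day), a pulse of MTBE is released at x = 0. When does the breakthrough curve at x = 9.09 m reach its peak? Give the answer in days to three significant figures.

For the 1D instantaneous-source solution, setting ∂C/∂t = 0 at fixed x gives v²t² + 2Dt − x² = 0, so t = (√(D² + v²x²) − D)/v².
√(D² + v²x²) = √(0.0698² + 0.619² × 9.09²) = 5.627; v² = 0.383161.
t = (5.627 − 0.0698)/0.383161 = 14.5 days (vs. the pure-advection estimate x/v = 14.7 d).

14.5 days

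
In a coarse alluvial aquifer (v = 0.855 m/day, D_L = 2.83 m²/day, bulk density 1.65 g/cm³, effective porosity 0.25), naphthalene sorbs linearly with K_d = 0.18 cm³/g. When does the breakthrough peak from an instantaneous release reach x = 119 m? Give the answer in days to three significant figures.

296 days

Retardation factor R = 1 + ρ_b·K_d/n = 1 + 1.65 × 0.18/0.25 = 2.188.
Sorption retards both mechanisms: v_R = v/R = 0.3908 m/day, D_R = D/R = 1.293 m²/day.
Peak time from v_R²t² + 2D_R t − x² = 0: t = (√(D_R² + v_R²x²) − D_R)/v_R².
√(D_R² + v_R²x²) = √(1.293² + 0.3908² × 119²) = 46.52; v_R² = 0.1527.
t = (46.52 − 1.293)/0.1527 = 296 days.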